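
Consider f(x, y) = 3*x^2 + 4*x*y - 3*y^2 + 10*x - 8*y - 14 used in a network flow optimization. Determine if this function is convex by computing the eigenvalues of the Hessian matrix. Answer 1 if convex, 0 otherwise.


The Hessian of f(x,y) = 3*x^2 + 4*x*y - 3*y^2 + 10*x - 8*y - 14 is:
H = [[6, 4], [4, -6]]
Trace = 6 - 6 = 0
Determinant = 6*-6 - (4)^2 = -52
Discriminant = (0)^2 - 4*-52 = 208.0
Eigenvalues: lambda_1 = -7.2111, lambda_2 = 7.2111
The function is not convex.

0


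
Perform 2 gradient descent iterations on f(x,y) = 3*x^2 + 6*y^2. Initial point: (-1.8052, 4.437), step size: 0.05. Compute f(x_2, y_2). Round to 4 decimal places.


Gradient descent on f(x,y) = 3*x^2 + 6*y^2.
Starting point: (-1.8052, 4.437), alpha = 0.05
Step 1: grad_x = 2*3*-1.8052 = -10.8312, grad_y = 2*6*4.437 = 53.244
  x_1 = -1.8052 - 0.05*-10.8312 = -1.2636
  y_1 = 4.437 - 0.05*53.244 = 1.7748
Step 2: grad_x = 2*3*-1.2636 = -7.5818, grad_y = 2*6*1.7748 = 21.2976
  x_2 = -1.2636 - 0.05*-7.5818 = -0.8845
  y_2 = 1.7748 - 0.05*21.2976 = 0.7099
f(-0.8845, 0.7099) = 3*(-0.8845)^2 + 6*0.7099^2 = 5.3712


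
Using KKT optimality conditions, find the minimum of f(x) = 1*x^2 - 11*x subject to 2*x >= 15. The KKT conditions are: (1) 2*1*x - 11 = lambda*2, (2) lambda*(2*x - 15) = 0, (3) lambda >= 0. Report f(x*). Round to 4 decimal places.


Step 1: Try lambda = 0 (constraint inactive).
x_unc = 11/(2*1) = 5.5
Check: 2*5.5 = 11.0 < 15 -- violated!
Step 2: Constraint must be active: 2*x = 15
x* = 15/2 = 7.5
lambda = (2*1*7.5 - 11)/2 = 2.0
Step 3: Compute optimal value.
f(x*) = 1*7.5^2 - 11*7.5 = -26.25


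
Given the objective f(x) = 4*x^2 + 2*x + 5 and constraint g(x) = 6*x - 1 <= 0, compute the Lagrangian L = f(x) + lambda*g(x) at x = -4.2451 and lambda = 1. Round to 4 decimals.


Step 1: Evaluate f(x).
f(-4.2451) = 4*(-4.2451)^2 + 2*(-4.2451) + 5 = 68.5933
Step 2: Evaluate g(x).
g(-4.2451) = 6*-4.2451 - 1 = -26.4706
Step 3: Compute Lagrangian.
L = 68.5933 + 1*-26.4706 = 42.1227


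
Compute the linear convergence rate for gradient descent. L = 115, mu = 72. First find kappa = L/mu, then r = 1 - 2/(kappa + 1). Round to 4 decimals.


Step 1: Compute the condition number.
kappa = L/mu = 115/72 = 1.5972
Step 2: Compute the convergence rate.
r = 1 - 2/(kappa + 1) = 1 - 2*mu/(L + mu) = (L - mu)/(L + mu) = 43/187 = 0.2299


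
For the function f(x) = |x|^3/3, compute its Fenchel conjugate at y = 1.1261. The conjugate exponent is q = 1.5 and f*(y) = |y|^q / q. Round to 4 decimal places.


The conjugate exponent q satisfies 1/p + 1/q = 1.
p = 3, so q = 3/(3 - 1) = 1.5
|y|^q = 1.1261^1.5 = 1.195
f*(1.1261) = 1.195 / 1.5 = 0.7967


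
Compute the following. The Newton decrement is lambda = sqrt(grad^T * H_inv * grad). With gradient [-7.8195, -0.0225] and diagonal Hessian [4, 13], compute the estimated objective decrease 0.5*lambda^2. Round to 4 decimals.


Step 1: H is diagonal, so H^(-1) * g = [-1.9549, -0.0017].
Step 2: g^T H^(-1) g = sum_i g_i^2 / H_ii
  = (-7.8195)^2/4 + (-0.0225)^2/13
  = 15.2861 + 0.0 = 15.2862
Step 3: Objective decrease = 0.5 * g^T H^(-1) g = 7.6431


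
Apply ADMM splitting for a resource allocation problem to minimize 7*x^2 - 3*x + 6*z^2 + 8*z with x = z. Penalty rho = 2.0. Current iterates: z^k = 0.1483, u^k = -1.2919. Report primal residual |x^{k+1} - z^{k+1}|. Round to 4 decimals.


ADMM iteration with rho = 2.0, z^k = 0.1483, u^k = -1.2919
Step 1: x-update.
Minimize 7*x^2 - 3*x + (2.0/2)*(x - 0.1483 - 1.2919)^2
FOC: (2*7 + 2.0)*x = 3 + 2.0*(0.1483 + 1.2919)
x^{k+1} = 0.3675
Step 2: z-update.
Minimize 6*z^2 + 8*z + (2.0/2)*(0.3675 - z - 1.2919)^2
FOC: (2*6 + 2.0)*z = -8 + 2.0*(0.3675 - 1.2919)
z^{k+1} = -0.7035
Step 3: u-update.
u^{k+1} = -1.2919 + 0.3675 + 0.7035 = -0.2209
Step 4: Primal residual = |0.3675 + 0.7035| = 1.071


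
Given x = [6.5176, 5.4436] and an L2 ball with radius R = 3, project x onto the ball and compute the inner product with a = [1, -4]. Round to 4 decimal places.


Step 1: Compute ||x|| (intermediates to 6 decimals).
||x|| = sqrt(6.5176^2 + 5.4436^2) = 8.491872
Step 2: Project.
Since ||x|| > R, scale = R/||x|| = 3/8.491872 = 0.353279, proj(x) = scale * x
proj(x) = [2.302531, 1.92311]
Step 3: Dot product.
a^T * proj(x) = 1*2.302531 - 4*1.92311 = -5.3899


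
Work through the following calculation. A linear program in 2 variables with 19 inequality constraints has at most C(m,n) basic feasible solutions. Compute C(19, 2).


Each vertex corresponds to some choice of n active constraints out of m, so the number of vertices is at most C(m, n) = m! / (n!(m-n)!).
m = 19, n = 2
Numerator: 19 * 18
Denominator: 2! = 2
C(19, 2) = 171


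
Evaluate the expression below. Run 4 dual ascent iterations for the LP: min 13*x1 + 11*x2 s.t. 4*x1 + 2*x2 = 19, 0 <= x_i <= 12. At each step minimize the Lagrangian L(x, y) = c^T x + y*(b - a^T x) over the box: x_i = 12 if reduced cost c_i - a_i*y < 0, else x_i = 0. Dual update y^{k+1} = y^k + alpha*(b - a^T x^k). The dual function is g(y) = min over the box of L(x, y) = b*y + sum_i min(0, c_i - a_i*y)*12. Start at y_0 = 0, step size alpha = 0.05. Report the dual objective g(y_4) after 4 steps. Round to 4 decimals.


Dual ascent for LP: min 13*x1 + 11*x2, 4*x1 + 2*x2 = 19, 0 <= x_i <= 12
Step 1: y^k = 0.0, reduced costs: (13.0, 11.0)
  x^k = (0.0, 0.0), subgradient = b - a^T x = 19.0
  y^{k+1} = 0.0 + 0.05*19.0 = 0.95
Step 2: y^k = 0.95, reduced costs: (9.2, 9.1)
  x^k = (0.0, 0.0), subgradient = b - a^T x = 19.0
  y^{k+1} = 0.95 + 0.05*19.0 = 1.9
Step 3: y^k = 1.9, reduced costs: (5.4, 7.2)
  x^k = (0.0, 0.0), subgradient = b - a^T x = 19.0
  y^{k+1} = 1.9 + 0.05*19.0 = 2.85
Step 4: y^k = 2.85, reduced costs: (1.6, 5.3)
  x^k = (0.0, 0.0), subgradient = b - a^T x = 19.0
  y^{k+1} = 2.85 + 0.05*19.0 = 3.8
Dual objective at y_4 = 3.8: reduced costs (-2.2, 3.4), box minimizer x = (12.0, 0.0)
g(y_4) = b*y + (c1 - a1*y)*x1 + (c2 - a2*y)*x2 = 19*3.8 + (-2.2)*12.0 + 3.4*0.0 = 72.2 - 26.4 + 0.0 = 45.8


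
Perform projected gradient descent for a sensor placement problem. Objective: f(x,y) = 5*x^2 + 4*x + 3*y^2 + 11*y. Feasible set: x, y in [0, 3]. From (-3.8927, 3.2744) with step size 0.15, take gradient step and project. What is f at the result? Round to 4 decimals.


Step 1: Compute gradient at (-3.8927, 3.2744).
grad_x = 2*5*-3.8927 + 4 = -34.927
grad_y = 2*3*3.2744 + 11 = 30.6464
Step 2: Gradient step.
x_raw = -3.8927 - 0.15*-34.927 = 1.3464
y_raw = 3.2744 - 0.15*30.6464 = -1.3226
Step 3: Project onto [0, 3].
x_proj = clip(1.3464) = 1.3464
y_proj = clip(-1.3226) = 0.0
Step 4: Evaluate f.
f(1.3464, 0.0) = 14.4487


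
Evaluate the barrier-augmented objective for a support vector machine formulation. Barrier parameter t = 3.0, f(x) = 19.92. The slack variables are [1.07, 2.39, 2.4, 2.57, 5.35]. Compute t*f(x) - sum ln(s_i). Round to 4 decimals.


Step 1: Compute log-barrier.
ln values: [0.0677, 0.8713, 0.8755, 0.9439, 1.6771]
phi = -(0.0677 + 0.8713 + 0.8755 + 0.9439 + 1.6771) = -4.4354
Step 2: Compute augmented objective.
t*f(x) = 3.0*19.92 = 59.76
Total = 59.76 - 4.4354 = 55.3246


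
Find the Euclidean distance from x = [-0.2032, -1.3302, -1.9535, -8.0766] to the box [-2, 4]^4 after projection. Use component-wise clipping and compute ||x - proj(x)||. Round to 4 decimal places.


Project each component onto [-2, 4].
clip(-0.2032) = -0.2032, clip(-1.3302) = -1.3302, clip(-1.9535) = -1.9535, clip(-8.0766) = -2.0
Projection = [-0.2032, -1.3302, -1.9535, -2.0]
Squared diffs: [0.0, 0.0, 0.0, 36.9251]
Distance = sqrt(36.9251) = 6.0766


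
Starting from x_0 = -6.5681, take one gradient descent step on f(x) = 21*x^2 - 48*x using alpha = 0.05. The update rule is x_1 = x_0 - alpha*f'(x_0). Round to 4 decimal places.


We compute the gradient at x_0 and apply the update.
f'(x) = 42*x - 48
f'(-6.5681) = 42*-6.5681 - 48 = -323.8602
x_1 = -6.5681 - 0.05*-323.8602 = 9.6249


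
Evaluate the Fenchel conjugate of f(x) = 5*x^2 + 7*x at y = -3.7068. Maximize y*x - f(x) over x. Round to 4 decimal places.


f*(y) = sup_x {y*x - a*x^2 - b*x} = sup_x {(y-b)*x - a*x^2}
FOC: (y - b) - 2a*x = 0 => x* = (y - b)/(2a)
x* = (-3.7068 - 7)/(2*5) = -1.0707
f*(-3.7068) = (y-b)^2/(4a) = (-3.7068 - 7)^2/(4*5)
= 114.6356/20 = 5.7318


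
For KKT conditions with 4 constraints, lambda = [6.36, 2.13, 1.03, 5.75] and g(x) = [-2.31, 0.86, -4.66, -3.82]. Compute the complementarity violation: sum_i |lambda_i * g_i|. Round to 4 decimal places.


KKT complementary slackness check:
lambda_1 * g_1 = 6.36 * -2.31 = -14.6916
lambda_2 * g_2 = 2.13 * 0.86 = 1.8318
lambda_3 * g_3 = 1.03 * -4.66 = -4.7998
lambda_4 * g_4 = 5.75 * -3.82 = -21.965
Total violation = 14.6916 + 1.8318 + 4.7998 + 21.965 = 43.2882


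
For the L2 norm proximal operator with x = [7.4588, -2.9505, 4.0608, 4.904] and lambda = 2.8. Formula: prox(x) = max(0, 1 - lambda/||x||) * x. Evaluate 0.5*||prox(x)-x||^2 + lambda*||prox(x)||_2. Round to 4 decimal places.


Step 1: Compute ||x||.
||x|| = 10.241
Step 2: Compute scaling factor.
scale = max(0, 1 - 2.8/10.241) = 0.7266
Step 3: prox(x) = [5.4195, -2.1438, 2.9505, 3.5632]
||prox(x)|| = 7.441
Step 4: Proximal objective.
0.5*||prox-x||^2 = 3.92
lambda*||prox|| = 20.8348
Total = 24.7549


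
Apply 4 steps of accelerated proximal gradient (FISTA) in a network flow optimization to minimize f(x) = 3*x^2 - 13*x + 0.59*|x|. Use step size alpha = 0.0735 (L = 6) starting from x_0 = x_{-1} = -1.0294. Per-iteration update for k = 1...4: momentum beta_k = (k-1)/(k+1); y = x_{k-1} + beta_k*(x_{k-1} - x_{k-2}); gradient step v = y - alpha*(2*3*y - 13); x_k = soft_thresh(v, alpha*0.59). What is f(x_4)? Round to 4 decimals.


FISTA on f(x) = 3*x^2 - 13*x + 0.59*|x|
L = 6, alpha = 0.0735
Iteration 1: beta = 0.0, y = -1.0294 + 0.0*(-1.0294 + 1.0294) = -1.0294
  grad(y) = -19.1764, v = y - alpha*grad = 0.3801
  prox(v) = soft_thresh(0.3801, 0.0434) = 0.3367
Iteration 2: beta = 0.3333, y = 0.3367 + 0.3333*(0.3367 + 1.0294) = 0.7921
  grad(y) = -8.2476, v = y - alpha*grad = 1.3983
  prox(v) = soft_thresh(1.3983, 0.0434) = 1.3549
Iteration 3: beta = 0.5, y = 1.3549 + 0.5*(1.3549 - 0.3367) = 1.864
  grad(y) = -1.816, v = y - alpha*grad = 1.9975
  prox(v) = soft_thresh(1.9975, 0.0434) = 1.9541
Iteration 4: beta = 0.6, y = 1.9541 + 0.6*(1.9541 - 1.3549) = 2.3136
  grad(y) = 0.8818, v = y - alpha*grad = 2.2488
  prox(v) = soft_thresh(2.2488, 0.0434) = 2.2055
f(x_4) = 3*2.2055^2 - 13*2.2055 + 0.59*|2.2055| = -12.7776


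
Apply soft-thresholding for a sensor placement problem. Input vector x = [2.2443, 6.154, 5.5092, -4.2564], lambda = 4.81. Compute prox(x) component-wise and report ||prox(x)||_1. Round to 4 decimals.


Soft-thresholding with lambda = 4.81:
prox(2.2443) = sign(2.2443)*max(|2.2443| - 4.81, 0) = 0.0
prox(6.154) = sign(6.154)*max(|6.154| - 4.81, 0) = 1.344
prox(5.5092) = sign(5.5092)*max(|5.5092| - 4.81, 0) = 0.6992
prox(-4.2564) = sign(-4.2564)*max(|-4.2564| - 4.81, 0) = 0.0
prox(x) = [0.0, 1.344, 0.6992, 0.0]
||prox(x)||_1 = 0.0 + 1.344 + 0.6992 + 0.0 = 2.0432


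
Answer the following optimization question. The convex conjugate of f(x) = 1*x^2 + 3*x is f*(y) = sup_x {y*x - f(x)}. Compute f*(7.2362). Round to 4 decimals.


f*(y) = sup_x {y*x - a*x^2 - b*x} = sup_x {(y-b)*x - a*x^2}
FOC: (y - b) - 2a*x = 0 => x* = (y - b)/(2a)
x* = (7.2362 - 3)/(2*1) = 2.1181
f*(7.2362) = (y-b)^2/(4a) = (7.2362 - 3)^2/(4*1)
= 17.9454/4 = 4.4863


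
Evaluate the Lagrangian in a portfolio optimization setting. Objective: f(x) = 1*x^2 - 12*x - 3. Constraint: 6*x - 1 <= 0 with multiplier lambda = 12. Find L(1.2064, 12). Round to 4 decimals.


Step 1: Evaluate f(x).
f(1.2064) = 1*1.2064^2 - 12*1.2064 - 3 = -16.0214
Step 2: Evaluate g(x).
g(1.2064) = 6*1.2064 - 1 = 6.2384
Step 3: Compute Lagrangian.
L = -16.0214 + 12*6.2384 = 58.8394


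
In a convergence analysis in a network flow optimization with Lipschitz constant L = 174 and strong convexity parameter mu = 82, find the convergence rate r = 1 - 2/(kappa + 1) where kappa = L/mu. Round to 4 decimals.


Step 1: Compute the condition number.
kappa = L/mu = 174/82 = 2.122
Step 2: Compute the convergence rate.
r = 1 - 2/(kappa + 1) = 1 - 2*mu/(L + mu) = (L - mu)/(L + mu) = 92/256 = 0.3594


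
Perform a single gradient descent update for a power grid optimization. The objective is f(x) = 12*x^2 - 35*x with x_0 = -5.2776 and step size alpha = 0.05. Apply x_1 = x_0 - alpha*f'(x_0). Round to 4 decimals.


We compute the gradient at x_0 and apply the update.
f'(x) = 24*x - 35
f'(-5.2776) = 24*-5.2776 - 35 = -161.6624
x_1 = -5.2776 - 0.05*-161.6624 = 2.8055


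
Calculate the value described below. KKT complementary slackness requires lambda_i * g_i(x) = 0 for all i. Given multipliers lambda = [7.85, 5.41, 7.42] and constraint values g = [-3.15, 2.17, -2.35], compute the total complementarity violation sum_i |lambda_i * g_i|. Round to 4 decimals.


KKT complementary slackness check:
lambda_1 * g_1 = 7.85 * -3.15 = -24.7275
lambda_2 * g_2 = 5.41 * 2.17 = 11.7397
lambda_3 * g_3 = 7.42 * -2.35 = -17.437
Total violation = 24.7275 + 11.7397 + 17.437 = 53.9042


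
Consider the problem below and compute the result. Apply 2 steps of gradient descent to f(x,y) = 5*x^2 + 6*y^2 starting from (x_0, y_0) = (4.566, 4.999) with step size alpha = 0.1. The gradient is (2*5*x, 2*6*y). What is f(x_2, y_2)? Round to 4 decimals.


Gradient descent on f(x,y) = 5*x^2 + 6*y^2.
Starting point: (4.566, 4.999), alpha = 0.1
Step 1: grad_x = 2*5*4.566 = 45.66, grad_y = 2*6*4.999 = 59.988
  x_1 = 4.566 - 0.1*45.66 = 0.0
  y_1 = 4.999 - 0.1*59.988 = -0.9998
Step 2: grad_x = 2*5*0.0 = 0.0, grad_y = 2*6*-0.9998 = -11.9976
  x_2 = 0.0 - 0.1*0.0 = 0.0
  y_2 = -0.9998 - 0.1*-11.9976 = 0.2
f(0.0, 0.2) = 5*0.0^2 + 6*0.2^2 = 0.2399


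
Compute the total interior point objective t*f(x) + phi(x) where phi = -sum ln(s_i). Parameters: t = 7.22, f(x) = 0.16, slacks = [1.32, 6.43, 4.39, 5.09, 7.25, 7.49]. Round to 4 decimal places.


Step 1: Compute log-barrier.
ln values: [0.2776, 1.861, 1.4793, 1.6273, 1.981, 2.0136]
phi = -(0.2776 + 1.861 + 1.4793 + 1.6273 + 1.981 + 2.0136) = -9.2398
Step 2: Compute augmented objective.
t*f(x) = 7.22*0.16 = 1.1552
Total = 1.1552 - 9.2398 = -8.0846


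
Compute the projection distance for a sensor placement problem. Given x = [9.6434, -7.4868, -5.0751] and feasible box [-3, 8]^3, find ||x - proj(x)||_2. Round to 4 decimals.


Project each component onto [-3, 8].
clip(9.6434) = 8.0, clip(-7.4868) = -3.0, clip(-5.0751) = -3.0
Projection = [8.0, -3.0, -3.0]
Squared diffs: [2.7008, 20.1314, 4.306]
Distance = sqrt(27.1382) = 5.2094


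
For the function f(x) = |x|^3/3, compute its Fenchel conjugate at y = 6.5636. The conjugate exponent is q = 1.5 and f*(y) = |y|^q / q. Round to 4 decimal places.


The conjugate exponent q satisfies 1/p + 1/q = 1.
p = 3, so q = 3/(3 - 1) = 1.5
|y|^q = 6.5636^1.5 = 16.8156
f*(6.5636) = 16.8156 / 1.5 = 11.2104


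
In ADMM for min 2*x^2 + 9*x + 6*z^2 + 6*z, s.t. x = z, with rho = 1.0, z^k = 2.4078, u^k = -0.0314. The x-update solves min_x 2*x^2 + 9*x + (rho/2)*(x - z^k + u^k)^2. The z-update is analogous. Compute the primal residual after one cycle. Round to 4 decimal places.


ADMM iteration with rho = 1.0, z^k = 2.4078, u^k = -0.0314
Step 1: x-update.
Minimize 2*x^2 + 9*x + (1.0/2)*(x - 2.4078 - 0.0314)^2
FOC: (2*2 + 1.0)*x = -9 + 1.0*(2.4078 + 0.0314)
x^{k+1} = -1.3122
Step 2: z-update.
Minimize 6*z^2 + 6*z + (1.0/2)*(-1.3122 - z - 0.0314)^2
FOC: (2*6 + 1.0)*z = -6 + 1.0*(-1.3122 - 0.0314)
z^{k+1} = -0.5649
Step 3: u-update.
u^{k+1} = -0.0314 - 1.3122 + 0.5649 = -0.7787
Step 4: Primal residual = |-1.3122 + 0.5649| = 0.7473


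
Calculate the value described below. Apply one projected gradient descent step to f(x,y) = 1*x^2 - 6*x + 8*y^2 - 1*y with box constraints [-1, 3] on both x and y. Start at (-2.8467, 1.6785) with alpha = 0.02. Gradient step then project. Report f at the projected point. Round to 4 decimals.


Step 1: Compute gradient at (-2.8467, 1.6785).
grad_x = 2*1*-2.8467 - 6 = -11.6934
grad_y = 2*8*1.6785 - 1 = 25.856
Step 2: Gradient step.
x_raw = -2.8467 - 0.02*-11.6934 = -2.6128
y_raw = 1.6785 - 0.02*25.856 = 1.1614
Step 3: Project onto [-1, 3].
x_proj = clip(-2.6128) = -1.0
y_proj = clip(1.1614) = 1.1614
Step 4: Evaluate f.
f(-1.0, 1.1614) = 16.629


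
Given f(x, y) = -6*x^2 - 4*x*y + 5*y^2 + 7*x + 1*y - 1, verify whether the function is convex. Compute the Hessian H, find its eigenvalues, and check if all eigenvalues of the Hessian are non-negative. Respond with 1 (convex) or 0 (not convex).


The Hessian of f(x,y) = -6*x^2 - 4*x*y + 5*y^2 + 7*x + 1*y - 1 is:
H = [[-12, -4], [-4, 10]]
Trace = -12 + 10 = -2
Determinant = -12*10 - (-4)^2 = -136
Discriminant = (-2)^2 - 4*-136 = 548.0
Eigenvalues: lambda_1 = -12.7047, lambda_2 = 10.7047
The function is not convex.

0


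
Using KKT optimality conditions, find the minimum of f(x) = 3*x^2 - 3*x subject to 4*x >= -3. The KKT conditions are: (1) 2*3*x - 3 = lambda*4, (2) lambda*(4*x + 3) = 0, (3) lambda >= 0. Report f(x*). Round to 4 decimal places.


Step 1: Try lambda = 0 (constraint inactive).
Stationarity: 2*3*x - 3 = 0
x* = 3/(2*3) = 0.5
Check constraint: 4*0.5 = 2.0 >= -3 -- satisfied.
Step 2: Compute optimal value.
f(x*) = 3*0.5^2 - 3*0.5 = -0.75


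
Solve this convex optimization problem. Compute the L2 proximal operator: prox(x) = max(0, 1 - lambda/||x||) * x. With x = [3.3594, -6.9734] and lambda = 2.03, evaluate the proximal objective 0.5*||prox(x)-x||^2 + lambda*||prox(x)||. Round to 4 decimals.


Step 1: Compute ||x||.
||x|| = 7.7404
Step 2: Compute scaling factor.
scale = max(0, 1 - 2.03/7.7404) = 0.7377
Step 3: prox(x) = [2.4784, -5.1446]
||prox(x)|| = 5.7104
Step 4: Proximal objective.
0.5*||prox-x||^2 = 2.0605
lambda*||prox|| = 11.5921
Total = 13.6526


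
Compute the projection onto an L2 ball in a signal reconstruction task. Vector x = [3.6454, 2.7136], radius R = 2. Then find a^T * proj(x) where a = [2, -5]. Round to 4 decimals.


Step 1: Compute ||x|| (intermediates to 6 decimals).
||x|| = sqrt(3.6454^2 + 2.7136^2) = 4.544509
Step 2: Project.
Since ||x|| > R, scale = R/||x|| = 2/4.544509 = 0.440092, proj(x) = scale * x
proj(x) = [1.604311, 1.194234]
Step 3: Dot product.
a^T * proj(x) = 2*1.604311 - 5*1.194234 = -2.7625


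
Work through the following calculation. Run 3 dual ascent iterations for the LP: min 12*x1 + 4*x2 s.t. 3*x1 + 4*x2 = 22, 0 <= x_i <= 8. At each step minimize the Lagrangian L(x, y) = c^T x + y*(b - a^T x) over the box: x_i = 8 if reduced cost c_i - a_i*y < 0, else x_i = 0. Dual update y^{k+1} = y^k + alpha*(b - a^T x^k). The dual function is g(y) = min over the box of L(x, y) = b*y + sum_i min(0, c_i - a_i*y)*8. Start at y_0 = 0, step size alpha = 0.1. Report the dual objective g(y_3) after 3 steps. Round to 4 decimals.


Dual ascent for LP: min 12*x1 + 4*x2, 3*x1 + 4*x2 = 22, 0 <= x_i <= 8
Step 1: y^k = 0.0, reduced costs: (12.0, 4.0)
  x^k = (0.0, 0.0), subgradient = b - a^T x = 22.0
  y^{k+1} = 0.0 + 0.1*22.0 = 2.2
Step 2: y^k = 2.2, reduced costs: (5.4, -4.8)
  x^k = (0.0, 8.0), subgradient = b - a^T x = -10.0
  y^{k+1} = 2.2 + 0.1*-10.0 = 1.2
Step 3: y^k = 1.2, reduced costs: (8.4, -0.8)
  x^k = (0.0, 8.0), subgradient = b - a^T x = -10.0
  y^{k+1} = 1.2 + 0.1*-10.0 = 0.2
Dual objective at y_3 = 0.2: reduced costs (11.4, 3.2), box minimizer x = (0.0, 0.0)
g(y_3) = b*y + (c1 - a1*y)*x1 + (c2 - a2*y)*x2 = 22*0.2 + 11.4*0.0 + 3.2*0.0 = 4.4 + 0.0 + 0.0 = 4.4


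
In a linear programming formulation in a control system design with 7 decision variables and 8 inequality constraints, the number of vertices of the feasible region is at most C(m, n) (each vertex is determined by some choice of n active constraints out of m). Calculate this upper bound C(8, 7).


Each vertex corresponds to some choice of n active constraints out of m, so the number of vertices is at most C(m, n) = m! / (n!(m-n)!).
m = 8, n = 7
Numerator: 8 * 7 * 6 * 5 * 4 * 3 * 2
Denominator: 7! = 5040
C(8, 7) = 8


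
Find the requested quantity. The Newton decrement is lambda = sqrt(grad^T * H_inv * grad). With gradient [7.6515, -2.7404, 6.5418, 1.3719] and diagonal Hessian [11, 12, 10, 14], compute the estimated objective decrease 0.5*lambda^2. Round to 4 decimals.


Step 1: H is diagonal, so H^(-1) * g = [0.6956, -0.2284, 0.6542, 0.098].
Step 2: g^T H^(-1) g = sum_i g_i^2 / H_ii
  = (7.6515)^2/11 + (-2.7404)^2/12 + (6.5418)^2/10 + (1.3719)^2/14
  = 5.3223 + 0.6258 + 4.2795 + 0.1344 = 10.3621
Step 3: Objective decrease = 0.5 * g^T H^(-1) g = 5.181


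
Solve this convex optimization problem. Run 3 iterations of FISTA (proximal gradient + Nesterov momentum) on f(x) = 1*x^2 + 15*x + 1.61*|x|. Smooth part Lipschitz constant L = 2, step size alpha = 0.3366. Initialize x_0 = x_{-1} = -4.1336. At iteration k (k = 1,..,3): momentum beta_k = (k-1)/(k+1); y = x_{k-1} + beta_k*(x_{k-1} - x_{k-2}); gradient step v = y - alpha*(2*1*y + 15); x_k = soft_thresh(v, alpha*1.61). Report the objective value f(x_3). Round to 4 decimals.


FISTA on f(x) = 1*x^2 + 15*x + 1.61*|x|
L = 2, alpha = 0.3366
Iteration 1: beta = 0.0, y = -4.1336 + 0.0*(-4.1336 + 4.1336) = -4.1336
  grad(y) = 6.7328, v = y - alpha*grad = -6.3999
  prox(v) = soft_thresh(-6.3999, 0.5419) = -5.8579
Iteration 2: beta = 0.3333, y = -5.8579 + 0.3333*(-5.8579 + 4.1336) = -6.4327
  grad(y) = 2.1346, v = y - alpha*grad = -7.1512
  prox(v) = soft_thresh(-7.1512, 0.5419) = -6.6093
Iteration 3: beta = 0.5, y = -6.6093 + 0.5*(-6.6093 + 5.8579) = -6.985
  grad(y) = 1.0301, v = y - alpha*grad = -7.3317
  prox(v) = soft_thresh(-7.3317, 0.5419) = -6.7898
f(x_3) = 1*(-6.7898)^2 + 15*(-6.7898) + 1.61*|-6.7898| = -44.814


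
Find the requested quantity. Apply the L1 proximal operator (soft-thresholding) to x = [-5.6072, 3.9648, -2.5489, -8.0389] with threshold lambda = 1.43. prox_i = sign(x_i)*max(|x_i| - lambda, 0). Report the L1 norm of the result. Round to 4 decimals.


Soft-thresholding with lambda = 1.43:
prox(-5.6072) = sign(-5.6072)*max(|-5.6072| - 1.43, 0) = -4.1772
prox(3.9648) = sign(3.9648)*max(|3.9648| - 1.43, 0) = 2.5348
prox(-2.5489) = sign(-2.5489)*max(|-2.5489| - 1.43, 0) = -1.1189
prox(-8.0389) = sign(-8.0389)*max(|-8.0389| - 1.43, 0) = -6.6089
prox(x) = [-4.1772, 2.5348, -1.1189, -6.6089]
||prox(x)||_1 = 4.1772 + 2.5348 + 1.1189 + 6.6089 = 14.4398


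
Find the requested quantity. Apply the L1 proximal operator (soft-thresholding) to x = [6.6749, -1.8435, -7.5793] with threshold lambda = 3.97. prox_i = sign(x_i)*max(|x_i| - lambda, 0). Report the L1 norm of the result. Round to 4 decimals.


Soft-thresholding with lambda = 3.97:
prox(6.6749) = sign(6.6749)*max(|6.6749| - 3.97, 0) = 2.7049
prox(-1.8435) = sign(-1.8435)*max(|-1.8435| - 3.97, 0) = 0.0
prox(-7.5793) = sign(-7.5793)*max(|-7.5793| - 3.97, 0) = -3.6093
prox(x) = [2.7049, 0.0, -3.6093]
||prox(x)||_1 = 2.7049 + 0.0 + 3.6093 = 6.3142


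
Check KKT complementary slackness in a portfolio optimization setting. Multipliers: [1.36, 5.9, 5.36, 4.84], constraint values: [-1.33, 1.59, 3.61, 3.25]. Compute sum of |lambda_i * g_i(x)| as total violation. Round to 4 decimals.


KKT complementary slackness check:
lambda_1 * g_1 = 1.36 * -1.33 = -1.8088
lambda_2 * g_2 = 5.9 * 1.59 = 9.381
lambda_3 * g_3 = 5.36 * 3.61 = 19.3496
lambda_4 * g_4 = 4.84 * 3.25 = 15.73
Total violation = 1.8088 + 9.381 + 19.3496 + 15.73 = 46.2694


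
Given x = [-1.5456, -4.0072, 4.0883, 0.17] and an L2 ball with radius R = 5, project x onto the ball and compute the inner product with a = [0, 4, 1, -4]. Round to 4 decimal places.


Step 1: Compute ||x|| (intermediates to 6 decimals).
||x|| = sqrt((-1.5456)^2 + (-4.0072)^2 + 4.0883^2 + 0.17^2) = 5.932085
Step 2: Project.
Since ||x|| > R, scale = R/||x|| = 5/5.932085 = 0.842874, proj(x) = scale * x
proj(x) = [-1.302746, -3.377565, 3.445922, 0.143289]
Step 3: Dot product.
a^T * proj(x) = 0*(-1.302746) + 4*(-3.377565) + 1*3.445922 - 4*0.143289 = -10.6375


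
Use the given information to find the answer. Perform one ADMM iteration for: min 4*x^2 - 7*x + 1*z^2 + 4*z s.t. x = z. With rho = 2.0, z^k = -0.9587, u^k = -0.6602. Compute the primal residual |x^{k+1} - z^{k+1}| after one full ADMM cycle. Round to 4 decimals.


ADMM iteration with rho = 2.0, z^k = -0.9587, u^k = -0.6602
Step 1: x-update.
Minimize 4*x^2 - 7*x + (2.0/2)*(x + 0.9587 - 0.6602)^2
FOC: (2*4 + 2.0)*x = 7 + 2.0*(-0.9587 + 0.6602)
x^{k+1} = 0.6403
Step 2: z-update.
Minimize 1*z^2 + 4*z + (2.0/2)*(0.6403 - z - 0.6602)^2
FOC: (2*1 + 2.0)*z = -4 + 2.0*(0.6403 - 0.6602)
z^{k+1} = -1.01
Step 3: u-update.
u^{k+1} = -0.6602 + 0.6403 + 1.01 = 0.9901
Step 4: Primal residual = |0.6403 + 1.01| = 1.6503


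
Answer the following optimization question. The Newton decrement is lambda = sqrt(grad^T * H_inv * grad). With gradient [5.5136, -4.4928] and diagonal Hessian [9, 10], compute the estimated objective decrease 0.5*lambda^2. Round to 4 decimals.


Step 1: H is diagonal, so H^(-1) * g = [0.6126, -0.4493].
Step 2: g^T H^(-1) g = sum_i g_i^2 / H_ii
  = (5.5136)^2/9 + (-4.4928)^2/10
  = 3.3778 + 2.0185 = 5.3963
Step 3: Objective decrease = 0.5 * g^T H^(-1) g = 2.6981


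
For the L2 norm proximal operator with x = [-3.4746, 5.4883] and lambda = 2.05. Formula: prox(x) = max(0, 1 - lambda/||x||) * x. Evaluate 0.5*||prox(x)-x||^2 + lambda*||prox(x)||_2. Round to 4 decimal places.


Step 1: Compute ||x||.
||x|| = 6.4957
Step 2: Compute scaling factor.
scale = max(0, 1 - 2.05/6.4957) = 0.6844
Step 3: prox(x) = [-2.378, 3.7562]
||prox(x)|| = 4.4457
Step 4: Proximal objective.
0.5*||prox-x||^2 = 2.1013
lambda*||prox|| = 9.1137
Total = 11.215


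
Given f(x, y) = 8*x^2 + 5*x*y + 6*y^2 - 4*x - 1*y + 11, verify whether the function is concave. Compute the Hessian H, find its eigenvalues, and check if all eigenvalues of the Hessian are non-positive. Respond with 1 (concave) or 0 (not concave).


The Hessian of f(x,y) = 8*x^2 + 5*x*y + 6*y^2 - 4*x - 1*y + 11 is:
H = [[16, 5], [5, 12]]
Trace = 16 + 12 = 28
Determinant = 16*12 - (5)^2 = 167
Discriminant = (28)^2 - 4*167 = 116.0
Eigenvalues: lambda_1 = 8.6148, lambda_2 = 19.3852
The function is not concave.

0


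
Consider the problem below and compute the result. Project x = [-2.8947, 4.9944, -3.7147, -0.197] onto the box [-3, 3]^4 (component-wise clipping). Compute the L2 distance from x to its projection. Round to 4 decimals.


Project each component onto [-3, 3].
clip(-2.8947) = -2.8947, clip(4.9944) = 3.0, clip(-3.7147) = -3.0, clip(-0.197) = -0.197
Projection = [-2.8947, 3.0, -3.0, -0.197]
Squared diffs: [0.0, 3.9776, 0.5108, 0.0]
Distance = sqrt(4.4884) = 2.1186


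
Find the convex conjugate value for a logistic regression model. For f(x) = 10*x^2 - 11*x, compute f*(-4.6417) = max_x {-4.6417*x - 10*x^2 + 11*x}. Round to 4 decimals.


f*(y) = sup_x {y*x - a*x^2 - b*x} = sup_x {(y-b)*x - a*x^2}
FOC: (y - b) - 2a*x = 0 => x* = (y - b)/(2a)
x* = (-4.6417 + 11)/(2*10) = 0.3179
f*(-4.6417) = (y-b)^2/(4a) = (-4.6417 + 11)^2/(4*10)
= 40.428/40 = 1.0107


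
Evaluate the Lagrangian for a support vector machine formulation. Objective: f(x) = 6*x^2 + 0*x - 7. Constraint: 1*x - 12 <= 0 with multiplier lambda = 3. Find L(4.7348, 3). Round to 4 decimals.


Step 1: Evaluate f(x).
f(4.7348) = 6*4.7348^2 + 0*4.7348 - 7 = 127.51
Step 2: Evaluate g(x).
g(4.7348) = 1*4.7348 - 12 = -7.2652
Step 3: Compute Lagrangian.
L = 127.51 + 3*-7.2652 = 105.7144


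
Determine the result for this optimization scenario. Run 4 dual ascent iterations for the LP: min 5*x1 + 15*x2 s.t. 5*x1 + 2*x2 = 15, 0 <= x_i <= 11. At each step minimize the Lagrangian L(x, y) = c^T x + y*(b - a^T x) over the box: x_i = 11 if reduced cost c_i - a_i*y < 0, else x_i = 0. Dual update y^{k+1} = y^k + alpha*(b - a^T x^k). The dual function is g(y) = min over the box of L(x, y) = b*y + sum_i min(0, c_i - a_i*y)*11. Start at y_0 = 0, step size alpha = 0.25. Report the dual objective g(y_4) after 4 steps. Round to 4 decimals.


Dual ascent for LP: min 5*x1 + 15*x2, 5*x1 + 2*x2 = 15, 0 <= x_i <= 11
Step 1: y^k = 0.0, reduced costs: (5.0, 15.0)
  x^k = (0.0, 0.0), subgradient = b - a^T x = 15.0
  y^{k+1} = 0.0 + 0.25*15.0 = 3.75
Step 2: y^k = 3.75, reduced costs: (-13.75, 7.5)
  x^k = (11.0, 0.0), subgradient = b - a^T x = -40.0
  y^{k+1} = 3.75 + 0.25*-40.0 = -6.25
Step 3: y^k = -6.25, reduced costs: (36.25, 27.5)
  x^k = (0.0, 0.0), subgradient = b - a^T x = 15.0
  y^{k+1} = -6.25 + 0.25*15.0 = -2.5
Step 4: y^k = -2.5, reduced costs: (17.5, 20.0)
  x^k = (0.0, 0.0), subgradient = b - a^T x = 15.0
  y^{k+1} = -2.5 + 0.25*15.0 = 1.25
Dual objective at y_4 = 1.25: reduced costs (-1.25, 12.5), box minimizer x = (11.0, 0.0)
g(y_4) = b*y + (c1 - a1*y)*x1 + (c2 - a2*y)*x2 = 15*1.25 + (-1.25)*11.0 + 12.5*0.0 = 18.75 - 13.75 + 0.0 = 5.0


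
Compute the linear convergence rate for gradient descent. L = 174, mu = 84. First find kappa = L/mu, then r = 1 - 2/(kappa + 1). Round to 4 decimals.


Step 1: Compute the condition number.
kappa = L/mu = 174/84 = 2.0714
Step 2: Compute the convergence rate.
r = 1 - 2/(kappa + 1) = 1 - 2*mu/(L + mu) = (L - mu)/(L + mu) = 90/258 = 0.3488


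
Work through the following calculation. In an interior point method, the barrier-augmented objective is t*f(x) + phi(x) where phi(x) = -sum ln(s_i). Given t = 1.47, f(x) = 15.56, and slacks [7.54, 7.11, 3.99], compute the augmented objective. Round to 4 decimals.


Step 1: Compute log-barrier.
ln values: [2.0202, 1.9615, 1.3838]
phi = -(2.0202 + 1.9615 + 1.3838) = -5.3655
Step 2: Compute augmented objective.
t*f(x) = 1.47*15.56 = 22.8732
Total = 22.8732 - 5.3655 = 17.5077


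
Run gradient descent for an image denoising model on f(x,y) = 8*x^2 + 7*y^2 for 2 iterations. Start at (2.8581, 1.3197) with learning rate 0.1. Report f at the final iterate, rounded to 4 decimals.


Gradient descent on f(x,y) = 8*x^2 + 7*y^2.
Starting point: (2.8581, 1.3197), alpha = 0.1
Step 1: grad_x = 2*8*2.8581 = 45.7296, grad_y = 2*7*1.3197 = 18.4758
  x_1 = 2.8581 - 0.1*45.7296 = -1.7149
  y_1 = 1.3197 - 0.1*18.4758 = -0.5279
Step 2: grad_x = 2*8*-1.7149 = -27.4378, grad_y = 2*7*-0.5279 = -7.3903
  x_2 = -1.7149 - 0.1*-27.4378 = 1.0289
  y_2 = -0.5279 - 0.1*-7.3903 = 0.2112
f(1.0289, 0.2112) = 8*1.0289^2 + 7*0.2112^2 = 8.7814


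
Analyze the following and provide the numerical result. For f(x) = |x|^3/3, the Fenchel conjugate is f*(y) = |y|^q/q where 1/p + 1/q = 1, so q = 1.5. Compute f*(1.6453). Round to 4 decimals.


The conjugate exponent q satisfies 1/p + 1/q = 1.
p = 3, so q = 3/(3 - 1) = 1.5
|y|^q = 1.6453^1.5 = 2.1104
f*(1.6453) = 2.1104 / 1.5 = 1.4069


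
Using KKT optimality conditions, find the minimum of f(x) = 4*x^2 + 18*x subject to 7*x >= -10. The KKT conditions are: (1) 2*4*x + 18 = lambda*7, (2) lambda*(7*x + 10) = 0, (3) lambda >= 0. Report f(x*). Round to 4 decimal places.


Step 1: Try lambda = 0 (constraint inactive).
x_unc = -18/(2*4) = -2.25
Check: 7*-2.25 = -15.75 < -10 -- violated!
Step 2: Constraint must be active: 7*x = -10
x* = -10/7 = -1.4286 (rounded; the exact value -10/7 is used below)
lambda = (2*4*(-10/7) + 18)/7 = 0.9388
Step 3: Compute optimal value.
f(x*) = 4*(-10/7)^2 + 18*(-10/7) = -17.551


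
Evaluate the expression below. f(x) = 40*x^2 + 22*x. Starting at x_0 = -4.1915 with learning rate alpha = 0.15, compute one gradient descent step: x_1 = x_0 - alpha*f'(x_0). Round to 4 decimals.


We compute the gradient at x_0 and apply the update.
f'(x) = 80*x + 22
f'(-4.1915) = 80*-4.1915 + 22 = -313.32
x_1 = -4.1915 - 0.15*-313.32 = 42.8065


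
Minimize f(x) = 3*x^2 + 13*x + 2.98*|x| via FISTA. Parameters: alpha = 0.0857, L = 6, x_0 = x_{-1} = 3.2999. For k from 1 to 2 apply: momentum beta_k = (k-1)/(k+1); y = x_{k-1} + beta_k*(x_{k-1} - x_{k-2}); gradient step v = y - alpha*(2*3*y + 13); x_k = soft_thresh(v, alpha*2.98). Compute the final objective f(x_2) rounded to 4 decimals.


FISTA on f(x) = 3*x^2 + 13*x + 2.98*|x|
L = 6, alpha = 0.0857
Iteration 1: beta = 0.0, y = 3.2999 + 0.0*(3.2999 - 3.2999) = 3.2999
  grad(y) = 32.7994, v = y - alpha*grad = 0.489
  prox(v) = soft_thresh(0.489, 0.2554) = 0.2336
Iteration 2: beta = 0.3333, y = 0.2336 + 0.3333*(0.2336 - 3.2999) = -0.7885
  grad(y) = 8.269, v = y - alpha*grad = -1.4971
  prox(v) = soft_thresh(-1.4971, 0.2554) = -1.2418
f(x_2) = 3*(-1.2418)^2 + 13*(-1.2418) + 2.98*|-1.2418| = -7.8165


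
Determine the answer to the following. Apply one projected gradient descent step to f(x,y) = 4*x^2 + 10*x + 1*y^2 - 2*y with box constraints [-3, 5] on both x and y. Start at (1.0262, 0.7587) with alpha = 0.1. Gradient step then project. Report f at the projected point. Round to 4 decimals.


Step 1: Compute gradient at (1.0262, 0.7587).
grad_x = 2*4*1.0262 + 10 = 18.2096
grad_y = 2*1*0.7587 - 2 = -0.4826
Step 2: Gradient step.
x_raw = 1.0262 - 0.1*18.2096 = -0.7948
y_raw = 0.7587 - 0.1*-0.4826 = 0.807
Step 3: Project onto [-3, 5].
x_proj = clip(-0.7948) = -0.7948
y_proj = clip(0.807) = 0.807
Step 4: Evaluate f.
f(-0.7948, 0.807) = -6.3838


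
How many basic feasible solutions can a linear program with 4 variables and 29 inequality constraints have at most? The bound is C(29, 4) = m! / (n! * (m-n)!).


Each vertex corresponds to some choice of n active constraints out of m, so the number of vertices is at most C(m, n) = m! / (n!(m-n)!).
m = 29, n = 4
Numerator: 29 * 28 * 27 * 26
Denominator: 4! = 24
C(29, 4) = 23751


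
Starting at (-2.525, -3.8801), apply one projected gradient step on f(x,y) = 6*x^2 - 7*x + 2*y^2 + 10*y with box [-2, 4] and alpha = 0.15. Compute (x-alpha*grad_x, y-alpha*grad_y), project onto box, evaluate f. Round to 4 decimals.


Step 1: Compute gradient at (-2.525, -3.8801).
grad_x = 2*6*-2.525 - 7 = -37.3
grad_y = 2*2*-3.8801 + 10 = -5.5204
Step 2: Gradient step.
x_raw = -2.525 - 0.15*-37.3 = 3.07
y_raw = -3.8801 - 0.15*-5.5204 = -3.052
Step 3: Project onto [-2, 4].
x_proj = clip(3.07) = 3.07
y_proj = clip(-3.052) = -2.0
Step 4: Evaluate f.
f(3.07, -2.0) = 23.0594


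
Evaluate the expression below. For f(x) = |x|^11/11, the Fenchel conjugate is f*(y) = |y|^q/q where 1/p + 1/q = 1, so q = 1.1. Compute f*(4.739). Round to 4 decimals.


The conjugate exponent q satisfies 1/p + 1/q = 1.
p = 11, so q = 11/(11 - 1) = 1.1
|y|^q = 4.739^1.1 = 5.5368
f*(4.739) = 5.5368 / 1.1 = 5.0334


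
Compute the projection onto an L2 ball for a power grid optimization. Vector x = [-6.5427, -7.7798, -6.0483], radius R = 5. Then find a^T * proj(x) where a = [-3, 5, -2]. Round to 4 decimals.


Step 1: Compute ||x|| (intermediates to 6 decimals).
||x|| = sqrt((-6.5427)^2 + (-7.7798)^2 + (-6.0483)^2) = 11.828531
Step 2: Project.
Since ||x|| > R, scale = R/||x|| = 5/11.828531 = 0.422707, proj(x) = scale * x
proj(x) = [-2.765645, -3.288576, -2.556659]
Step 3: Dot product.
a^T * proj(x) = -3*(-2.765645) + 5*(-3.288576) - 2*(-2.556659) = -3.0326


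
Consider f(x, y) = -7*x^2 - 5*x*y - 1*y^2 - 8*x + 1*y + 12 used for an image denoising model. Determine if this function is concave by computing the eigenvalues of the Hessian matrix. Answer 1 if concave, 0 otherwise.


The Hessian of f(x,y) = -7*x^2 - 5*x*y - 1*y^2 - 8*x + 1*y + 12 is:
H = [[-14, -5], [-5, -2]]
Trace = -14 - 2 = -16
Determinant = -14*-2 - (-5)^2 = 3
Discriminant = (-16)^2 - 4*3 = 244.0
Eigenvalues: lambda_1 = -15.8102, lambda_2 = -0.1898
The function is concave.

1


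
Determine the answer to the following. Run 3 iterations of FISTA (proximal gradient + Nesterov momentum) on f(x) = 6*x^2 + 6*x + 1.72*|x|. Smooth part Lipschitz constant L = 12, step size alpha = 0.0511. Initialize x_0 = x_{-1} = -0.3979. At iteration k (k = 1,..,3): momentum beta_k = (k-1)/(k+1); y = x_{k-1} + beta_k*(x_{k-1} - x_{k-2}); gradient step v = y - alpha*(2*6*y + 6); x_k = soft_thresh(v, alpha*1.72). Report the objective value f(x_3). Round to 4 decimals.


FISTA on f(x) = 6*x^2 + 6*x + 1.72*|x|
L = 12, alpha = 0.0511
Iteration 1: beta = 0.0, y = -0.3979 + 0.0*(-0.3979 + 0.3979) = -0.3979
  grad(y) = 1.2252, v = y - alpha*grad = -0.4605
  prox(v) = soft_thresh(-0.4605, 0.0879) = -0.3726
Iteration 2: beta = 0.3333, y = -0.3726 + 0.3333*(-0.3726 + 0.3979) = -0.3642
  grad(y) = 1.6297, v = y - alpha*grad = -0.4475
  prox(v) = soft_thresh(-0.4475, 0.0879) = -0.3596
Iteration 3: beta = 0.5, y = -0.3596 + 0.5*(-0.3596 + 0.3726) = -0.3531
  grad(y) = 1.7633, v = y - alpha*grad = -0.4432
  prox(v) = soft_thresh(-0.4432, 0.0879) = -0.3553
f(x_3) = 6*(-0.3553)^2 + 6*(-0.3553) + 1.72*|-0.3553| = -0.7633


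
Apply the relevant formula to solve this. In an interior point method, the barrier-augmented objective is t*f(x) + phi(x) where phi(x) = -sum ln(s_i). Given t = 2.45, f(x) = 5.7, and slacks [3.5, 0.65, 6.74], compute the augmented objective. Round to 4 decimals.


Step 1: Compute log-barrier.
ln values: [1.2528, -0.4308, 1.9081]
phi = -(1.2528 - 0.4308 + 1.9081) = -2.73
Step 2: Compute augmented objective.
t*f(x) = 2.45*5.7 = 13.965
Total = 13.965 - 2.73 = 11.235


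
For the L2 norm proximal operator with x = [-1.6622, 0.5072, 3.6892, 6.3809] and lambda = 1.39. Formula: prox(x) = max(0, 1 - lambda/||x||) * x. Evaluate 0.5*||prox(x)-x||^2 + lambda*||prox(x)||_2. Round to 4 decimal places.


Step 1: Compute ||x||.
||x|| = 7.5727
Step 2: Compute scaling factor.
scale = max(0, 1 - 1.39/7.5727) = 0.8164
Step 3: prox(x) = [-1.3571, 0.4141, 3.012, 5.2097]
||prox(x)|| = 6.1827
Step 4: Proximal objective.
0.5*||prox-x||^2 = 0.9661
lambda*||prox|| = 8.594
Total = 9.56


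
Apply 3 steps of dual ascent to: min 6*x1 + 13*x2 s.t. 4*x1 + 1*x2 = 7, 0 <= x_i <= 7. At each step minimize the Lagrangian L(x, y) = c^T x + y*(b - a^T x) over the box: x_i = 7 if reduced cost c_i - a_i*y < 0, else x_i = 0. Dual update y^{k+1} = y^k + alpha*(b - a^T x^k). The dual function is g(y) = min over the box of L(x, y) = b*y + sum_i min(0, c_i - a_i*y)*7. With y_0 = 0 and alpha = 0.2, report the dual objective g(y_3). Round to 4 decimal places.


Dual ascent for LP: min 6*x1 + 13*x2, 4*x1 + 1*x2 = 7, 0 <= x_i <= 7
Step 1: y^k = 0.0, reduced costs: (6.0, 13.0)
  x^k = (0.0, 0.0), subgradient = b - a^T x = 7.0
  y^{k+1} = 0.0 + 0.2*7.0 = 1.4
Step 2: y^k = 1.4, reduced costs: (0.4, 11.6)
  x^k = (0.0, 0.0), subgradient = b - a^T x = 7.0
  y^{k+1} = 1.4 + 0.2*7.0 = 2.8
Step 3: y^k = 2.8, reduced costs: (-5.2, 10.2)
  x^k = (7.0, 0.0), subgradient = b - a^T x = -21.0
  y^{k+1} = 2.8 + 0.2*-21.0 = -1.4
Dual objective at y_3 = -1.4: reduced costs (11.6, 14.4), box minimizer x = (0.0, 0.0)
g(y_3) = b*y + (c1 - a1*y)*x1 + (c2 - a2*y)*x2 = 7*(-1.4) + 11.6*0.0 + 14.4*0.0 = -9.8 + 0.0 + 0.0 = -9.8


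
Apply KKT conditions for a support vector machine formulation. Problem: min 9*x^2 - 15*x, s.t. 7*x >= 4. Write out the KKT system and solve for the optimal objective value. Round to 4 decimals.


Step 1: Try lambda = 0 (constraint inactive).
Stationarity: 2*9*x - 15 = 0
x* = 15/(2*9) = 5/6 = 0.8333 (rounded; the exact value 5/6 is used below)
Check constraint: 7*0.8333 = 5.8331 >= 4 -- satisfied.
Step 2: Compute optimal value.
f(x*) = 9*(5/6)^2 - 15*(5/6) = -6.25


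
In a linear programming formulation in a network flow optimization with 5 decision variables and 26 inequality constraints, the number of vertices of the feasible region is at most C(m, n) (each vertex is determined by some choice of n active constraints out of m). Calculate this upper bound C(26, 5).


Each vertex corresponds to some choice of n active constraints out of m, so the number of vertices is at most C(m, n) = m! / (n!(m-n)!).
m = 26, n = 5
Numerator: 26 * 25 * 24 * 23 * 22
Denominator: 5! = 120
C(26, 5) = 65780


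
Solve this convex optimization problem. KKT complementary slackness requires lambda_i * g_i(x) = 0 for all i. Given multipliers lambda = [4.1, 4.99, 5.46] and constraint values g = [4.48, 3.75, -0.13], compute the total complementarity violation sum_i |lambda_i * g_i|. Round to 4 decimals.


KKT complementary slackness check:
lambda_1 * g_1 = 4.1 * 4.48 = 18.368
lambda_2 * g_2 = 4.99 * 3.75 = 18.7125
lambda_3 * g_3 = 5.46 * -0.13 = -0.7098
Total violation = 18.368 + 18.7125 + 0.7098 = 37.7903


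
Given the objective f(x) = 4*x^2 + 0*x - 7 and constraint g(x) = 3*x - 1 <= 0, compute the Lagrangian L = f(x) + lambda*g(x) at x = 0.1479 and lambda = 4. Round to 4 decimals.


Step 1: Evaluate f(x).
f(0.1479) = 4*0.1479^2 + 0*0.1479 - 7 = -6.9125
Step 2: Evaluate g(x).
g(0.1479) = 3*0.1479 - 1 = -0.5563
Step 3: Compute Lagrangian.
L = -6.9125 + 4*-0.5563 = -9.1377
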